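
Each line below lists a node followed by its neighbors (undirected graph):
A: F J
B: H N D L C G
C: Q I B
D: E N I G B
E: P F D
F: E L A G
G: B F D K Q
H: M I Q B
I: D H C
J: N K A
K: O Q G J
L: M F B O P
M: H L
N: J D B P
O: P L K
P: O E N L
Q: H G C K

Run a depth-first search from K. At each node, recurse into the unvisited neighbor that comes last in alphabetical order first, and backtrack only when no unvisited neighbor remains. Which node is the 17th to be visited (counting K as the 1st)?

Visit K
K → Q
Q → H
H → M
M → L
L → P
P → O
P → N
N → J
J → A
A → F
F → G
G → D
D → I
I → C
C → B
D → E

Visit order: K, Q, H, M, L, P, O, N, J, A, F, G, D, I, C, B, E

E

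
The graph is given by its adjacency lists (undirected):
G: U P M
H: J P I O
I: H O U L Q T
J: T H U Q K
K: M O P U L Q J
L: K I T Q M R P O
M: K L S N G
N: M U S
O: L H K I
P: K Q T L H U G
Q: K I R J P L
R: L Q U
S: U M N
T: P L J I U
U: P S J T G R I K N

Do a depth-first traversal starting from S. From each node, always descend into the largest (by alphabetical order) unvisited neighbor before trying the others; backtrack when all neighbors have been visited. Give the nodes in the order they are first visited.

S → U → T → P → Q → R → L → O → K → M → N → G → J → H → I

Visit S
S → U
U → T
T → P
P → Q
Q → R
R → L
L → O
O → K
K → M
M → N
M → G
K → J
J → H
H → I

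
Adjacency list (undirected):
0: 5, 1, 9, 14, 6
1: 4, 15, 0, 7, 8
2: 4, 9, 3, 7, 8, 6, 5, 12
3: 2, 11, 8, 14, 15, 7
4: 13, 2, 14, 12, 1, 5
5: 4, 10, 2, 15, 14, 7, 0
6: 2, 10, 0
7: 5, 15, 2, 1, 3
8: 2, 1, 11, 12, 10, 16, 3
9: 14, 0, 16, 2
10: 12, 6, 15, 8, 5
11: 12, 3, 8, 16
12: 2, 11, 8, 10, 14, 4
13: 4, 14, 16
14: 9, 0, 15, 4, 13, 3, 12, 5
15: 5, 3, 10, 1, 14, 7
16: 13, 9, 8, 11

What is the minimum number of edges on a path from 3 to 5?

2

Level 0: 3
Level 1: 2, 7, 8, 11, 14, 15
Level 2: 0, 1, 4, 5, 6, 9, 10, 12, 13, 16
5 first appears at level 2.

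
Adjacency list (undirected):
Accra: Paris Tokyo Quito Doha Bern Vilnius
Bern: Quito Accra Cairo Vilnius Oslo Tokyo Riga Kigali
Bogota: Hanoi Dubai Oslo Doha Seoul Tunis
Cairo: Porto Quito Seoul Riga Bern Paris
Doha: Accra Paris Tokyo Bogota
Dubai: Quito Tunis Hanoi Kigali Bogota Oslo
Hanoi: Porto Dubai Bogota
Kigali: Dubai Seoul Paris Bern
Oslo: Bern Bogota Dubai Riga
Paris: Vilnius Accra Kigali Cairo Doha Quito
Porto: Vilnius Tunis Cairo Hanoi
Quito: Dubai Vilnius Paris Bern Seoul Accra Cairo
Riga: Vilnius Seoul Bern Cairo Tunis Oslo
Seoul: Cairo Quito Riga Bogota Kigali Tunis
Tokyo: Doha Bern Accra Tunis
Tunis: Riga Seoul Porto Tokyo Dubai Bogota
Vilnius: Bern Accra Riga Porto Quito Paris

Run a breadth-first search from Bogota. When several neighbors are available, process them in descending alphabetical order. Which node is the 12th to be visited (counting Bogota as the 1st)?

Kigali

Visit Bogota; enqueue Tunis, Seoul, Oslo, Hanoi, Dubai, Doha → queue [Tunis, Seoul, Oslo, Hanoi, Dubai, Doha]
Visit Tunis; enqueue Tokyo, Riga, Porto → queue [Seoul, Oslo, Hanoi, Dubai, Doha, Tokyo, Riga, Porto]
Visit Seoul; enqueue Quito, Kigali, Cairo → queue [Oslo, Hanoi, Dubai, Doha, Tokyo, Riga, Porto, Quito, Kigali, Cairo]
Visit Oslo; enqueue Bern → queue [Hanoi, Dubai, Doha, Tokyo, Riga, Porto, Quito, Kigali, Cairo, Bern]
Visit Hanoi → queue [Dubai, Doha, Tokyo, Riga, Porto, Quito, Kigali, Cairo, Bern]
Visit Dubai → queue [Doha, Tokyo, Riga, Porto, Quito, Kigali, Cairo, Bern]
Visit Doha; enqueue Paris, Accra → queue [Tokyo, Riga, Porto, Quito, Kigali, Cairo, Bern, Paris, Accra]
Visit Tokyo → queue [Riga, Porto, Quito, Kigali, Cairo, Bern, Paris, Accra]
Visit Riga; enqueue Vilnius → queue [Porto, Quito, Kigali, Cairo, Bern, Paris, Accra, Vilnius]
Visit Porto → queue [Quito, Kigali, Cairo, Bern, Paris, Accra, Vilnius]
Visit Quito → queue [Kigali, Cairo, Bern, Paris, Accra, Vilnius]
Visit Kigali → queue [Cairo, Bern, Paris, Accra, Vilnius]
Visit Cairo → queue [Bern, Paris, Accra, Vilnius]
Visit Bern → queue [Paris, Accra, Vilnius]
Visit Paris → queue [Accra, Vilnius]
Visit Accra → queue [Vilnius]
Visit Vilnius → queue []

Visit order: Bogota, Tunis, Seoul, Oslo, Hanoi, Dubai, Doha, Tokyo, Riga, Porto, Quito, Kigali, Cairo, Bern, Paris, Accra, Vilnius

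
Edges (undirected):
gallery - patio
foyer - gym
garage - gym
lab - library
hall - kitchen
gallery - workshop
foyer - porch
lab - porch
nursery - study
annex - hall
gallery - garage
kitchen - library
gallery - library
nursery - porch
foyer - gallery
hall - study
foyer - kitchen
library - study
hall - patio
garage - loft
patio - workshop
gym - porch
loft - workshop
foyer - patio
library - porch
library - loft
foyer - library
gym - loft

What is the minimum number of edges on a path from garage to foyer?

Level 0: garage
Level 1: gallery, gym, loft
Level 2: foyer, library, patio, porch, workshop
Level 3: hall, kitchen, lab, nursery, study
Level 4: annex
foyer first appears at level 2.

2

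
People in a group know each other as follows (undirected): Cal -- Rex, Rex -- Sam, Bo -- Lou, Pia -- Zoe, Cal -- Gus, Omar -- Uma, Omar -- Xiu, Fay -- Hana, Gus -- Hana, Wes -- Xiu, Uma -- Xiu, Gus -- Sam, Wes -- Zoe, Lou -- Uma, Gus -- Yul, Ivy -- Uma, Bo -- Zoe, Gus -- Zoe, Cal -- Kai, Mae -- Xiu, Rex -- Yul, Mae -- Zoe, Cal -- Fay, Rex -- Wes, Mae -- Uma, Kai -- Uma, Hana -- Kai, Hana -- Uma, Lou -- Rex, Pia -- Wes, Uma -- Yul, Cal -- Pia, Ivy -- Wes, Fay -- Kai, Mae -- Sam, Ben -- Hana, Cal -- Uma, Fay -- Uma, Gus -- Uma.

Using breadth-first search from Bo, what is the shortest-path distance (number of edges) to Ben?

4

Level 0: Bo
Level 1: Lou, Zoe
Level 2: Gus, Mae, Pia, Rex, Uma, Wes
Level 3: Cal, Fay, Hana, Ivy, Kai, Omar, Sam, Xiu, Yul
Level 4: Ben
Ben first appears at level 4.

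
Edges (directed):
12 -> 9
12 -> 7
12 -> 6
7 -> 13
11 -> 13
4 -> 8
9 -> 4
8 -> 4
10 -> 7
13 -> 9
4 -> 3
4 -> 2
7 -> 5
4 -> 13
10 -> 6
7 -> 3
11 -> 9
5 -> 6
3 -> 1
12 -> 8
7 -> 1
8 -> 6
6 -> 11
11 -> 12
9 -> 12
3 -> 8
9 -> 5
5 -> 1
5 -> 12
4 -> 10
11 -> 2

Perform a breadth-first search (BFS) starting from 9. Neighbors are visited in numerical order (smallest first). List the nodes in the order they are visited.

9 -> 4 -> 5 -> 12 -> 2 -> 3 -> 8 -> 10 -> 13 -> 1 -> 6 -> 7 -> 11

Visit 9; enqueue 4, 5, 12 → queue [4, 5, 12]
Visit 4; enqueue 2, 3, 8, 10, 13 → queue [5, 12, 2, 3, 8, 10, 13]
Visit 5; enqueue 1, 6 → queue [12, 2, 3, 8, 10, 13, 1, 6]
Visit 12; enqueue 7 → queue [2, 3, 8, 10, 13, 1, 6, 7]
Visit 2 → queue [3, 8, 10, 13, 1, 6, 7]
Visit 3 → queue [8, 10, 13, 1, 6, 7]
Visit 8 → queue [10, 13, 1, 6, 7]
Visit 10 → queue [13, 1, 6, 7]
Visit 13 → queue [1, 6, 7]
Visit 1 → queue [6, 7]
Visit 6; enqueue 11 → queue [7, 11]
Visit 7 → queue [11]
Visit 11 → queue []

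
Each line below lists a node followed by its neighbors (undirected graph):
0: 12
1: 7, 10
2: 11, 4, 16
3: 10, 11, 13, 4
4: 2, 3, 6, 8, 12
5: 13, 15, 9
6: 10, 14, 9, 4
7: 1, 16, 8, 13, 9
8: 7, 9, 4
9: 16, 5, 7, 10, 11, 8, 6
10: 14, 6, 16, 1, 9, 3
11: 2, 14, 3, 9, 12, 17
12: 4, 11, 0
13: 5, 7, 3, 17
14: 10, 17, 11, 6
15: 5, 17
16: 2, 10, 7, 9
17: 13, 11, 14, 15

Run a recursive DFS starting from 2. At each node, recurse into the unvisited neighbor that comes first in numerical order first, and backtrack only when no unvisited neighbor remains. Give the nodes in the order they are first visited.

2 4 3 10 1 7 8 9 5 13 17 11 12 0 14 6 15 16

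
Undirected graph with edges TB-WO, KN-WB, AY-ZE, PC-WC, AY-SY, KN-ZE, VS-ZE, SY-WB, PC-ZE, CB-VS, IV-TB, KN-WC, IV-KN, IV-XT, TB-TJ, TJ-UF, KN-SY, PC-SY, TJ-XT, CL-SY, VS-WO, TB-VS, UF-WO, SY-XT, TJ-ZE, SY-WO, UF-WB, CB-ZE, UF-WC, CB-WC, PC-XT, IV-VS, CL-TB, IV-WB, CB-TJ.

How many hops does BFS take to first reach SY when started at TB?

2

Level 0: TB
Level 1: CL, IV, TJ, VS, WO
Level 2: CB, KN, SY, UF, WB, XT, ZE
Level 3: AY, PC, WC
SY first appears at level 2.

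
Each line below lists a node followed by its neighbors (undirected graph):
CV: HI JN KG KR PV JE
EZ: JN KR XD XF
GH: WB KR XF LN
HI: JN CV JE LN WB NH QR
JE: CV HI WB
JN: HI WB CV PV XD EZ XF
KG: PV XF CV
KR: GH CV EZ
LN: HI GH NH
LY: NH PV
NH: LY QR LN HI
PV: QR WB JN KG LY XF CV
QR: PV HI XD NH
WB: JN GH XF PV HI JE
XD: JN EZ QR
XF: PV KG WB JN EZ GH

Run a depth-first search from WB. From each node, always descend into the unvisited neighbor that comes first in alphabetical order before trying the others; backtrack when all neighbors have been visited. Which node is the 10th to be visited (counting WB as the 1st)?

Visit WB
WB → GH
GH → KR
KR → CV
CV → HI
HI → JE
HI → JN
JN → EZ
EZ → XD
XD → QR
QR → NH
NH → LN
NH → LY
LY → PV
PV → KG
KG → XF

Visit order: WB, GH, KR, CV, HI, JE, JN, EZ, XD, QR, NH, LN, LY, PV, KG, XF

QR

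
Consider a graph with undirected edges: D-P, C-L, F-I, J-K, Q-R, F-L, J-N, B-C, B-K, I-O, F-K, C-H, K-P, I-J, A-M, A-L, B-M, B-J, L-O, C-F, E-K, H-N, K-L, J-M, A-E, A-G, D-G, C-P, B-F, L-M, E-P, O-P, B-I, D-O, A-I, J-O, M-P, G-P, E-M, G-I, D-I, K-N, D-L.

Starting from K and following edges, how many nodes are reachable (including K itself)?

16

BFS from K visits: K, P, N, L, J, F, E, B, O, M, G, D, C, H, A, I
Reachable nodes: 16 of 18 total.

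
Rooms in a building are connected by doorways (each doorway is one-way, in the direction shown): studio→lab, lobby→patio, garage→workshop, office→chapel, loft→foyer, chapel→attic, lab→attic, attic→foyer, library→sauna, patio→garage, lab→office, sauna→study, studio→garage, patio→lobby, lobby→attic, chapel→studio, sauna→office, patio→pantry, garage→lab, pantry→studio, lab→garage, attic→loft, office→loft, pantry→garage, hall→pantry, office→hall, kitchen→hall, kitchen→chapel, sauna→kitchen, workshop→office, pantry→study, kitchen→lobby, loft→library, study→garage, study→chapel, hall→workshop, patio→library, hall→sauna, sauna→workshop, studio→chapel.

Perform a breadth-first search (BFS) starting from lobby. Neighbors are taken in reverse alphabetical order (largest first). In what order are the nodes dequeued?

Visit lobby; enqueue patio, attic → queue [patio, attic]
Visit patio; enqueue pantry, library, garage → queue [attic, pantry, library, garage]
Visit attic; enqueue loft, foyer → queue [pantry, library, garage, loft, foyer]
Visit pantry; enqueue study, studio → queue [library, garage, loft, foyer, study, studio]
Visit library; enqueue sauna → queue [garage, loft, foyer, study, studio, sauna]
Visit garage; enqueue workshop, lab → queue [loft, foyer, study, studio, sauna, workshop, lab]
Visit loft → queue [foyer, study, studio, sauna, workshop, lab]
Visit foyer → queue [study, studio, sauna, workshop, lab]
Visit study; enqueue chapel → queue [studio, sauna, workshop, lab, chapel]
Visit studio → queue [sauna, workshop, lab, chapel]
Visit sauna; enqueue office, kitchen → queue [workshop, lab, chapel, office, kitchen]
Visit workshop → queue [lab, chapel, office, kitchen]
Visit lab → queue [chapel, office, kitchen]
Visit chapel → queue [office, kitchen]
Visit office; enqueue hall → queue [kitchen, hall]
Visit kitchen → queue [hall]
Visit hall → queue []

lobby patio attic pantry library garage loft foyer study studio sauna workshop lab chapel office kitchen hall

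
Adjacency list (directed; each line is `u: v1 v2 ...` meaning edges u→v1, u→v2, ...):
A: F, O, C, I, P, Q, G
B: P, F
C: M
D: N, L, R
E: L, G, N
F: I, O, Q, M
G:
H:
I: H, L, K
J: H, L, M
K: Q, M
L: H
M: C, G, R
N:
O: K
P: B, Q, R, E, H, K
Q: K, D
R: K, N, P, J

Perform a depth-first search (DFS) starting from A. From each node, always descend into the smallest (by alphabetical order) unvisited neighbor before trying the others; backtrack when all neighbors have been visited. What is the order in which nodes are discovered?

Visit A
A → C
C → M
M → G
M → R
R → J
J → H
J → L
R → K
K → Q
Q → D
D → N
R → P
P → B
B → F
F → I
F → O
P → E

A -> C -> M -> G -> R -> J -> H -> L -> K -> Q -> D -> N -> P -> B -> F -> I -> O -> E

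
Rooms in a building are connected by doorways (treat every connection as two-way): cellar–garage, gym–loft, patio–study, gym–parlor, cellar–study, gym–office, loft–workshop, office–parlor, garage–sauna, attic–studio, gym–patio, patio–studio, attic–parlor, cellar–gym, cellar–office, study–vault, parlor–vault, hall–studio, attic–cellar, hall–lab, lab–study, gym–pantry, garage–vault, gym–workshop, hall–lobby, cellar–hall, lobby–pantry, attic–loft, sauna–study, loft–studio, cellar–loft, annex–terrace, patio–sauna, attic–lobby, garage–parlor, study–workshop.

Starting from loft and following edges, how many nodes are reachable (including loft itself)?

17

BFS from loft visits: loft, workshop, studio, gym, cellar, attic, study, patio, hall, parlor, pantry, office, garage, lobby, vault, sauna, lab
Reachable nodes: 17 of 19 total.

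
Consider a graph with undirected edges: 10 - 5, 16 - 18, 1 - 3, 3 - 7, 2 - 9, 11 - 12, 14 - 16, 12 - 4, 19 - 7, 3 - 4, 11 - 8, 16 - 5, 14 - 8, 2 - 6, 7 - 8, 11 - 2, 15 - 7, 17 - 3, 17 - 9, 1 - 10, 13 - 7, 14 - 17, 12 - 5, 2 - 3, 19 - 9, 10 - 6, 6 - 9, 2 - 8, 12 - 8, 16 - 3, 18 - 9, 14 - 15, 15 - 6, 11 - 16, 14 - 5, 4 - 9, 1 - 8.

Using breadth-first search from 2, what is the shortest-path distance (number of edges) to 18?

2

Level 0: 2
Level 1: 3, 6, 8, 9, 11
Level 2: 1, 4, 7, 10, 12, 14, 15, 16, 17, 18, 19
Level 3: 5, 13
18 first appears at level 2.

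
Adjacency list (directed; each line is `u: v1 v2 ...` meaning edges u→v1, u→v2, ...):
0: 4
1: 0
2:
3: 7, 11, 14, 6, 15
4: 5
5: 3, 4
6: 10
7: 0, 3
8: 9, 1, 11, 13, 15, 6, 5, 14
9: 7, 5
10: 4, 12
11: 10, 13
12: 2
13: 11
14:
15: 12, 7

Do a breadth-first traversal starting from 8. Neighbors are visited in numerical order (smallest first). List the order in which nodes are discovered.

8 -> 1 -> 5 -> 6 -> 9 -> 11 -> 13 -> 14 -> 15 -> 0 -> 3 -> 4 -> 10 -> 7 -> 12 -> 2

Visit 8; enqueue 1, 5, 6, 9, 11, 13, 14, 15 → queue [1, 5, 6, 9, 11, 13, 14, 15]
Visit 1; enqueue 0 → queue [5, 6, 9, 11, 13, 14, 15, 0]
Visit 5; enqueue 3, 4 → queue [6, 9, 11, 13, 14, 15, 0, 3, 4]
Visit 6; enqueue 10 → queue [9, 11, 13, 14, 15, 0, 3, 4, 10]
Visit 9; enqueue 7 → queue [11, 13, 14, 15, 0, 3, 4, 10, 7]
Visit 11 → queue [13, 14, 15, 0, 3, 4, 10, 7]
Visit 13 → queue [14, 15, 0, 3, 4, 10, 7]
Visit 14 → queue [15, 0, 3, 4, 10, 7]
Visit 15; enqueue 12 → queue [0, 3, 4, 10, 7, 12]
Visit 0 → queue [3, 4, 10, 7, 12]
Visit 3 → queue [4, 10, 7, 12]
Visit 4 → queue [10, 7, 12]
Visit 10 → queue [7, 12]
Visit 7 → queue [12]
Visit 12; enqueue 2 → queue [2]
Visit 2 → queue []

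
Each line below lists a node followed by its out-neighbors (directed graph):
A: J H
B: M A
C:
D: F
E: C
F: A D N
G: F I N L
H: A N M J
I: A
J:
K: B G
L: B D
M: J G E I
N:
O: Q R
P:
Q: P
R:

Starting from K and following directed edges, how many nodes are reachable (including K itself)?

BFS from K visits: K, B, G, A, M, F, I, L, N, H, J, E, D, C
Reachable nodes: 14 of 18 total.

14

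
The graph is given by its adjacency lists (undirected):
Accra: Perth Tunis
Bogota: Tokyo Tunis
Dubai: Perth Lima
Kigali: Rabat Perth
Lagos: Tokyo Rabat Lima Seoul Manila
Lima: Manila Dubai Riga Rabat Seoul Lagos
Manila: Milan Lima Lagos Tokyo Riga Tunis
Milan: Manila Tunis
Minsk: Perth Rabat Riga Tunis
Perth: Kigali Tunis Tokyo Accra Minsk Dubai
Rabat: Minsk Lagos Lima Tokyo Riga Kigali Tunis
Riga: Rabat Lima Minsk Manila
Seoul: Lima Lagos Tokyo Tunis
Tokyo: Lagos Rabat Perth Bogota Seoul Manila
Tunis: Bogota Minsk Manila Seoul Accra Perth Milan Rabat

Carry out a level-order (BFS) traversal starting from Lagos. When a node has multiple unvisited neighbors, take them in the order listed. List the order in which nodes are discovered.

Lagos Tokyo Rabat Lima Seoul Manila Perth Bogota Minsk Riga Kigali Tunis Dubai Milan Accra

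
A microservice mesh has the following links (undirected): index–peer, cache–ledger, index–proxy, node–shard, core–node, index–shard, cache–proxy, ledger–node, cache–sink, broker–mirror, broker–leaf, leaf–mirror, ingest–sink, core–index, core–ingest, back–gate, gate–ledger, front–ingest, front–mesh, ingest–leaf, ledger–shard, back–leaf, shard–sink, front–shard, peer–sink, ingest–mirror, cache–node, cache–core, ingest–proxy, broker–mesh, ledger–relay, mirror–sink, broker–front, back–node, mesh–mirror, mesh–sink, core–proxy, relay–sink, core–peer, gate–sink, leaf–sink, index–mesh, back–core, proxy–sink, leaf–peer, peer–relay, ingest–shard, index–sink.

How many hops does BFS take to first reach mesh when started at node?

Level 0: node
Level 1: back, cache, core, ledger, shard
Level 2: front, gate, index, ingest, leaf, peer, proxy, relay, sink
Level 3: broker, mesh, mirror
mesh first appears at level 3.

3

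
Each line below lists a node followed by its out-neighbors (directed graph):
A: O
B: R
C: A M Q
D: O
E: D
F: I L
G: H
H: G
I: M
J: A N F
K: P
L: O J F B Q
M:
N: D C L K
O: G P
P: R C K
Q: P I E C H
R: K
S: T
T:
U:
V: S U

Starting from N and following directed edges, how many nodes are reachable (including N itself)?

18

BFS from N visits: N, D, C, L, K, O, A, M, Q, J, F, B, P, G, I, E, H, R
Reachable nodes: 18 of 22 total.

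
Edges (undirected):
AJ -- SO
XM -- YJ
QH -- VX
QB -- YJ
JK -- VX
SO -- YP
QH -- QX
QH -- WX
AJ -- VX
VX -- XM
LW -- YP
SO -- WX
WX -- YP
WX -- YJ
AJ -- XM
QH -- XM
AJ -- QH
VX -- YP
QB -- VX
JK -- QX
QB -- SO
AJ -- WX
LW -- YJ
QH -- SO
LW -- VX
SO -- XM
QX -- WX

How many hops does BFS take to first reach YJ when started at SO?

2

Level 0: SO
Level 1: AJ, QB, QH, WX, XM, YP
Level 2: LW, QX, VX, YJ
Level 3: JK
YJ first appears at level 2.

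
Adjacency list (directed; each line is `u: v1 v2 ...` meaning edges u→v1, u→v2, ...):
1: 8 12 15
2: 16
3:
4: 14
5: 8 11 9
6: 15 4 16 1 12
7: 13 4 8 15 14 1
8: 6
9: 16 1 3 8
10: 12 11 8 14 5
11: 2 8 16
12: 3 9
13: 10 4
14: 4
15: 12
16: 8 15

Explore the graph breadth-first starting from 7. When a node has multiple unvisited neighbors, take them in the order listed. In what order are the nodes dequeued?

Visit 7; enqueue 13, 4, 8, 15, 14, 1 → queue [13, 4, 8, 15, 14, 1]
Visit 13; enqueue 10 → queue [4, 8, 15, 14, 1, 10]
Visit 4 → queue [8, 15, 14, 1, 10]
Visit 8; enqueue 6 → queue [15, 14, 1, 10, 6]
Visit 15; enqueue 12 → queue [14, 1, 10, 6, 12]
Visit 14 → queue [1, 10, 6, 12]
Visit 1 → queue [10, 6, 12]
Visit 10; enqueue 11, 5 → queue [6, 12, 11, 5]
Visit 6; enqueue 16 → queue [12, 11, 5, 16]
Visit 12; enqueue 3, 9 → queue [11, 5, 16, 3, 9]
Visit 11; enqueue 2 → queue [5, 16, 3, 9, 2]
Visit 5 → queue [16, 3, 9, 2]
Visit 16 → queue [3, 9, 2]
Visit 3 → queue [9, 2]
Visit 9 → queue [2]
Visit 2 → queue []

7, 13, 4, 8, 15, 14, 1, 10, 6, 12, 11, 5, 16, 3, 9, 2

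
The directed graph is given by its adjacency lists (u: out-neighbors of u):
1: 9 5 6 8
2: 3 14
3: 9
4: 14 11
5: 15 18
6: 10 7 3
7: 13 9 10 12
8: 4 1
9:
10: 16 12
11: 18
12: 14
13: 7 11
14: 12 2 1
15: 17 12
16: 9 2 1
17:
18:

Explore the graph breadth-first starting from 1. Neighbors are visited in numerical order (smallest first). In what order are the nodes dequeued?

Visit 1; enqueue 5, 6, 8, 9 → queue [5, 6, 8, 9]
Visit 5; enqueue 15, 18 → queue [6, 8, 9, 15, 18]
Visit 6; enqueue 3, 7, 10 → queue [8, 9, 15, 18, 3, 7, 10]
Visit 8; enqueue 4 → queue [9, 15, 18, 3, 7, 10, 4]
Visit 9 → queue [15, 18, 3, 7, 10, 4]
Visit 15; enqueue 12, 17 → queue [18, 3, 7, 10, 4, 12, 17]
Visit 18 → queue [3, 7, 10, 4, 12, 17]
Visit 3 → queue [7, 10, 4, 12, 17]
Visit 7; enqueue 13 → queue [10, 4, 12, 17, 13]
Visit 10; enqueue 16 → queue [4, 12, 17, 13, 16]
Visit 4; enqueue 11, 14 → queue [12, 17, 13, 16, 11, 14]
Visit 12 → queue [17, 13, 16, 11, 14]
Visit 17 → queue [13, 16, 11, 14]
Visit 13 → queue [16, 11, 14]
Visit 16; enqueue 2 → queue [11, 14, 2]
Visit 11 → queue [14, 2]
Visit 14 → queue [2]
Visit 2 → queue []

1, 5, 6, 8, 9, 15, 18, 3, 7, 10, 4, 12, 17, 13, 16, 11, 14, 2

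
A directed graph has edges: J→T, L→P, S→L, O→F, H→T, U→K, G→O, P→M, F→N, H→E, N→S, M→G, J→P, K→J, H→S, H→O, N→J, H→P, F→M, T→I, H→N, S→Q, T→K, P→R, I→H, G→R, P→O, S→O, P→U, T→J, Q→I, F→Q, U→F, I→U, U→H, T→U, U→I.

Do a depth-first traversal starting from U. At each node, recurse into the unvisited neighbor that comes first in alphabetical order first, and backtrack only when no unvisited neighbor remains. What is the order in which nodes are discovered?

U -> F -> M -> G -> O -> R -> N -> J -> P -> T -> I -> H -> E -> S -> L -> Q -> K

Visit U
U → F
F → M
M → G
G → O
G → R
F → N
N → J
J → P
J → T
T → I
I → H
H → E
H → S
S → L
S → Q
T → K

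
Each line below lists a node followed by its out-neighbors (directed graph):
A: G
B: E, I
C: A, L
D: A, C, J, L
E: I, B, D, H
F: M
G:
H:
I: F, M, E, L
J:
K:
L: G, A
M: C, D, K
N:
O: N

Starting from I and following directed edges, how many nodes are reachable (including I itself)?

13

BFS from I visits: I, M, L, F, E, K, D, C, G, A, H, B, J
Reachable nodes: 13 of 15 total.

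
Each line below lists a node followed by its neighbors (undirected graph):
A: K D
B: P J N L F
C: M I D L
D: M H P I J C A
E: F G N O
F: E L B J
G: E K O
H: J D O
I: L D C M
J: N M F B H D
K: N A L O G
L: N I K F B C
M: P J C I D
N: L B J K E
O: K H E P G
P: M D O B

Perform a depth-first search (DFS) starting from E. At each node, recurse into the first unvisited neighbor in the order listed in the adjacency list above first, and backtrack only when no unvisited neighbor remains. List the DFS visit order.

E, F, L, N, B, P, M, J, H, D, I, C, A, K, O, G

Visit E
E → F
F → L
L → N
N → B
B → P
P → M
M → J
J → H
H → D
D → I
I → C
D → A
A → K
K → O
O → G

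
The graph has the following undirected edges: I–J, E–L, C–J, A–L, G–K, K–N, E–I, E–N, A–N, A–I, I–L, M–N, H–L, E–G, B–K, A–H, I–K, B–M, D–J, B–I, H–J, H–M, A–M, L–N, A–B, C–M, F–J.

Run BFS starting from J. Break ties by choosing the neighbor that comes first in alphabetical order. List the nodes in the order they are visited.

Visit J; enqueue C, D, F, H, I → queue [C, D, F, H, I]
Visit C; enqueue M → queue [D, F, H, I, M]
Visit D → queue [F, H, I, M]
Visit F → queue [H, I, M]
Visit H; enqueue A, L → queue [I, M, A, L]
Visit I; enqueue B, E, K → queue [M, A, L, B, E, K]
Visit M; enqueue N → queue [A, L, B, E, K, N]
Visit A → queue [L, B, E, K, N]
Visit L → queue [B, E, K, N]
Visit B → queue [E, K, N]
Visit E; enqueue G → queue [K, N, G]
Visit K → queue [N, G]
Visit N → queue [G]
Visit G → queue []

J, C, D, F, H, I, M, A, L, B, E, K, N, G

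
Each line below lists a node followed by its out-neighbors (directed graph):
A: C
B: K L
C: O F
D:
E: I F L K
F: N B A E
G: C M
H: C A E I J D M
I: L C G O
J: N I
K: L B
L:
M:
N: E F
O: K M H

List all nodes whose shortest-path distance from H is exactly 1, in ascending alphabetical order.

Level 0: H
Level 1: A, C, D, E, I, J, M
Level 2: F, G, K, L, N, O
Level 3: B

A, C, D, E, I, J, M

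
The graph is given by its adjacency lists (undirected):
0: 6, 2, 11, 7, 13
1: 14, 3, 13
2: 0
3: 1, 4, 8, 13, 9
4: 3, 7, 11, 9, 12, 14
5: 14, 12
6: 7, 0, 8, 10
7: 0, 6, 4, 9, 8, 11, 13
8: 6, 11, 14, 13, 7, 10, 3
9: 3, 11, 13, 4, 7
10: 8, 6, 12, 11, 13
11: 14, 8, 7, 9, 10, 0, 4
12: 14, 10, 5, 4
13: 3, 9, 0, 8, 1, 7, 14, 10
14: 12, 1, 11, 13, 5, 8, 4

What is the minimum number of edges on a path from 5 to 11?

2

Level 0: 5
Level 1: 12, 14
Level 2: 1, 4, 8, 10, 11, 13
Level 3: 0, 3, 6, 7, 9
Level 4: 2
11 first appears at level 2.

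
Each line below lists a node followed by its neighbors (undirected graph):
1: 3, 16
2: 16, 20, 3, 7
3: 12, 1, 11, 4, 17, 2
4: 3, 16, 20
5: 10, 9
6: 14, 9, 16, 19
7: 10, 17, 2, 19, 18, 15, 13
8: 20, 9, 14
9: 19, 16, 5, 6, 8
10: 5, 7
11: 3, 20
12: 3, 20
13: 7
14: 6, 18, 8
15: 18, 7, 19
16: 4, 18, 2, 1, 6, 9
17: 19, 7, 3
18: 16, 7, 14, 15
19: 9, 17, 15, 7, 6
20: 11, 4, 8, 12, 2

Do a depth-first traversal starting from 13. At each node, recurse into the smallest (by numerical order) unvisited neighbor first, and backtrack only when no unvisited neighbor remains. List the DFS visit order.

Visit 13
13 → 7
7 → 2
2 → 3
3 → 1
1 → 16
16 → 4
4 → 20
20 → 8
8 → 9
9 → 5
5 → 10
9 → 6
6 → 14
14 → 18
18 → 15
15 → 19
19 → 17
20 → 11
20 → 12

13, 7, 2, 3, 1, 16, 4, 20, 8, 9, 5, 10, 6, 14, 18, 15, 19, 17, 11, 12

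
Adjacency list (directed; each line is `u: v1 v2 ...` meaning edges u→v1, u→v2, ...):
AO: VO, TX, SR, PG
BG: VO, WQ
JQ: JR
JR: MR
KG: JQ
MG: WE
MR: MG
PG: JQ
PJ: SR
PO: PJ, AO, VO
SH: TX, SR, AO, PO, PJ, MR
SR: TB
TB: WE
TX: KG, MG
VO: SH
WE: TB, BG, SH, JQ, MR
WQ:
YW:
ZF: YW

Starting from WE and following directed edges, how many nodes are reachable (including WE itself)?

17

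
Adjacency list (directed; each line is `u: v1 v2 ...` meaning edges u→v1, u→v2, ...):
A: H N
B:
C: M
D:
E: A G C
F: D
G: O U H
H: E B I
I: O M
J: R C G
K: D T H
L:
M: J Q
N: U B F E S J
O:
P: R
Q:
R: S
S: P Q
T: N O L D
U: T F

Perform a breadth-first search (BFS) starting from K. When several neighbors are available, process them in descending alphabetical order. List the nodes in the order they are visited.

Visit K; enqueue T, H, D → queue [T, H, D]
Visit T; enqueue O, N, L → queue [H, D, O, N, L]
Visit H; enqueue I, E, B → queue [D, O, N, L, I, E, B]
Visit D → queue [O, N, L, I, E, B]
Visit O → queue [N, L, I, E, B]
Visit N; enqueue U, S, J, F → queue [L, I, E, B, U, S, J, F]
Visit L → queue [I, E, B, U, S, J, F]
Visit I; enqueue M → queue [E, B, U, S, J, F, M]
Visit E; enqueue G, C, A → queue [B, U, S, J, F, M, G, C, A]
Visit B → queue [U, S, J, F, M, G, C, A]
Visit U → queue [S, J, F, M, G, C, A]
Visit S; enqueue Q, P → queue [J, F, M, G, C, A, Q, P]
Visit J; enqueue R → queue [F, M, G, C, A, Q, P, R]
Visit F → queue [M, G, C, A, Q, P, R]
Visit M → queue [G, C, A, Q, P, R]
Visit G → queue [C, A, Q, P, R]
Visit C → queue [A, Q, P, R]
Visit A → queue [Q, P, R]
Visit Q → queue [P, R]
Visit P → queue [R]
Visit R → queue []

K → T → H → D → O → N → L → I → E → B → U → S → J → F → M → G → C → A → Q → P → R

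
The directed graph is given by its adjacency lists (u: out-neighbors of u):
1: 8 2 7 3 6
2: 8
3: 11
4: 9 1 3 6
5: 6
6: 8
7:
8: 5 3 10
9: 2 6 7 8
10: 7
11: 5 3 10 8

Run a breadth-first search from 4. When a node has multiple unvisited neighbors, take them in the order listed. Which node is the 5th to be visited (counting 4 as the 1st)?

Visit 4; enqueue 9, 1, 3, 6 → queue [9, 1, 3, 6]
Visit 9; enqueue 2, 7, 8 → queue [1, 3, 6, 2, 7, 8]
Visit 1 → queue [3, 6, 2, 7, 8]
Visit 3; enqueue 11 → queue [6, 2, 7, 8, 11]
Visit 6 → queue [2, 7, 8, 11]
Visit 2 → queue [7, 8, 11]
Visit 7 → queue [8, 11]
Visit 8; enqueue 5, 10 → queue [11, 5, 10]
Visit 11 → queue [5, 10]
Visit 5 → queue [10]
Visit 10 → queue []

Visit order: 4, 9, 1, 3, 6, 2, 7, 8, 11, 5, 10

6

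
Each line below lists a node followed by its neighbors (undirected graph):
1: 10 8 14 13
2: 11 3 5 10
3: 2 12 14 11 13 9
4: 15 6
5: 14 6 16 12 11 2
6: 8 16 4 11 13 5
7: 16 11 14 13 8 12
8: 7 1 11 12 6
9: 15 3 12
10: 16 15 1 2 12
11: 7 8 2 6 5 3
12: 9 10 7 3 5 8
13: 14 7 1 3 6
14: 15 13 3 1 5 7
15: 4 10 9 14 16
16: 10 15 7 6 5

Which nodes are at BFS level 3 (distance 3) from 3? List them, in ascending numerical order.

4, 16

Level 0: 3
Level 1: 2, 9, 11, 12, 13, 14
Level 2: 1, 5, 6, 7, 8, 10, 15
Level 3: 4, 16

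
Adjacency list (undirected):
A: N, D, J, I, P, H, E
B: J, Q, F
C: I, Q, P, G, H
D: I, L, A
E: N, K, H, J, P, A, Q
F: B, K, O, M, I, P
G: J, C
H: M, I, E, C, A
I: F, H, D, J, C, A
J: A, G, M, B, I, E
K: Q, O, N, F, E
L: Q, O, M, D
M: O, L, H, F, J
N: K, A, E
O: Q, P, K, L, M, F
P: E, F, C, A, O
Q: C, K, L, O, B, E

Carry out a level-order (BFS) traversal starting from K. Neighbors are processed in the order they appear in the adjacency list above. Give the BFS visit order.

Visit K; enqueue Q, O, N, F, E → queue [Q, O, N, F, E]
Visit Q; enqueue C, L, B → queue [O, N, F, E, C, L, B]
Visit O; enqueue P, M → queue [N, F, E, C, L, B, P, M]
Visit N; enqueue A → queue [F, E, C, L, B, P, M, A]
Visit F; enqueue I → queue [E, C, L, B, P, M, A, I]
Visit E; enqueue H, J → queue [C, L, B, P, M, A, I, H, J]
Visit C; enqueue G → queue [L, B, P, M, A, I, H, J, G]
Visit L; enqueue D → queue [B, P, M, A, I, H, J, G, D]
Visit B → queue [P, M, A, I, H, J, G, D]
Visit P → queue [M, A, I, H, J, G, D]
Visit M → queue [A, I, H, J, G, D]
Visit A → queue [I, H, J, G, D]
Visit I → queue [H, J, G, D]
Visit H → queue [J, G, D]
Visit J → queue [G, D]
Visit G → queue [D]
Visit D → queue []

K, Q, O, N, F, E, C, L, B, P, M, A, I, H, J, G, D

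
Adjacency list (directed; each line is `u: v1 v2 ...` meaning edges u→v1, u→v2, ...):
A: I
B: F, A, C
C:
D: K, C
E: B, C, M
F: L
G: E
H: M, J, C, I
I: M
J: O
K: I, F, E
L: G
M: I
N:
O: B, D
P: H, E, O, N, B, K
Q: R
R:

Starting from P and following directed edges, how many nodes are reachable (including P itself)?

16

BFS from P visits: P, H, E, O, N, B, K, M, J, C, I, D, F, A, L, G
Reachable nodes: 16 of 18 total.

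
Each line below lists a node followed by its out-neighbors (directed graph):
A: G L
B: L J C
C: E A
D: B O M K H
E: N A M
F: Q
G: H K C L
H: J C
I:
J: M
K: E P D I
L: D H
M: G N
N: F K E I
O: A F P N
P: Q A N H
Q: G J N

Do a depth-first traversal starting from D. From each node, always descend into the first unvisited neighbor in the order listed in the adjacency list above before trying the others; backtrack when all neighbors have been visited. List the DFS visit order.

Visit D
D → B
B → L
L → H
H → J
J → M
M → G
G → K
K → E
E → N
N → F
F → Q
N → I
E → A
K → P
G → C
D → O

D, B, L, H, J, M, G, K, E, N, F, Q, I, A, P, C, O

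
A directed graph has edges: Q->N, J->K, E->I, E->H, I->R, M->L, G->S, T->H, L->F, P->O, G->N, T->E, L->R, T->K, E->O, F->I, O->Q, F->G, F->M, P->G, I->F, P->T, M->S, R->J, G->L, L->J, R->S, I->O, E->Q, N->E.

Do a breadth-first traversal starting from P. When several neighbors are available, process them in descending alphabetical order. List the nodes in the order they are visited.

Visit P; enqueue T, O, G → queue [T, O, G]
Visit T; enqueue K, H, E → queue [O, G, K, H, E]
Visit O; enqueue Q → queue [G, K, H, E, Q]
Visit G; enqueue S, N, L → queue [K, H, E, Q, S, N, L]
Visit K → queue [H, E, Q, S, N, L]
Visit H → queue [E, Q, S, N, L]
Visit E; enqueue I → queue [Q, S, N, L, I]
Visit Q → queue [S, N, L, I]
Visit S → queue [N, L, I]
Visit N → queue [L, I]
Visit L; enqueue R, J, F → queue [I, R, J, F]
Visit I → queue [R, J, F]
Visit R → queue [J, F]
Visit J → queue [F]
Visit F; enqueue M → queue [M]
Visit M → queue []

P T O G K H E Q S N L I R J F M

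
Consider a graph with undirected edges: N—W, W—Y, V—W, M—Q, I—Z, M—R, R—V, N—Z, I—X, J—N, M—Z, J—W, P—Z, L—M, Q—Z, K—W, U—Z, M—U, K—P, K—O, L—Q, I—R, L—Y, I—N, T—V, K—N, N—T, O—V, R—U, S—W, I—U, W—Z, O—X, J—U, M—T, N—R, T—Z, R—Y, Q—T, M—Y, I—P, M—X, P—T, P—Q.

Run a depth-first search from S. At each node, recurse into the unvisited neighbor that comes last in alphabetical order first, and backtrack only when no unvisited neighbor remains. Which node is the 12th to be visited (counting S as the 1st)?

Q

Visit S
S → W
W → Z
Z → U
U → R
R → Y
Y → M
M → X
X → O
O → V
V → T
T → Q
Q → P
P → K
K → N
N → J
N → I
Q → L

Visit order: S, W, Z, U, R, Y, M, X, O, V, T, Q, P, K, N, J, I, L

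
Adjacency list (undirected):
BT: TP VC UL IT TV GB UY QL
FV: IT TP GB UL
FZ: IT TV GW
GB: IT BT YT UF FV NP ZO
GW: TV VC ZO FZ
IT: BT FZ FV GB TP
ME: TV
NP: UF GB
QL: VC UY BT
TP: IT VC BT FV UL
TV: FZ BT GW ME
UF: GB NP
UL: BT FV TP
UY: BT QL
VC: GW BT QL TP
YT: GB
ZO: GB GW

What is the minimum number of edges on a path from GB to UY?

2

Level 0: GB
Level 1: BT, FV, IT, NP, UF, YT, ZO
Level 2: FZ, GW, QL, TP, TV, UL, UY, VC
Level 3: ME
UY first appears at level 2.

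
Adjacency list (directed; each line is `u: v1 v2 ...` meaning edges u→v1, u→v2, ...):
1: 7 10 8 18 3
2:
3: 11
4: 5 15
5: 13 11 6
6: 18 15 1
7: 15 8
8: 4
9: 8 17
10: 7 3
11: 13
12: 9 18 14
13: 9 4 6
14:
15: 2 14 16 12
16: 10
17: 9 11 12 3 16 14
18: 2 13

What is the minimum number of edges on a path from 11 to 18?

3

Level 0: 11
Level 1: 13
Level 2: 4, 6, 9
Level 3: 1, 5, 8, 15, 17, 18
Level 4: 2, 3, 7, 10, 12, 14, 16
18 first appears at level 3.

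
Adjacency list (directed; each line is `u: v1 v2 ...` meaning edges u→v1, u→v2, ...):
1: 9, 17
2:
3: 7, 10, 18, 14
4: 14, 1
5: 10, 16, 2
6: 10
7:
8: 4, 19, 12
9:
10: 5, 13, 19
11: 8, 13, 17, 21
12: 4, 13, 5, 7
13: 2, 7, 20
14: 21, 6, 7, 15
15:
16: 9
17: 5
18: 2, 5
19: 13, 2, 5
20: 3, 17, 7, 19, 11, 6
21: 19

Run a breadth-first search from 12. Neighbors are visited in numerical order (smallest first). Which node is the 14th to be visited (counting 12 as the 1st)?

6

Visit 12; enqueue 4, 5, 7, 13 → queue [4, 5, 7, 13]
Visit 4; enqueue 1, 14 → queue [5, 7, 13, 1, 14]
Visit 5; enqueue 2, 10, 16 → queue [7, 13, 1, 14, 2, 10, 16]
Visit 7 → queue [13, 1, 14, 2, 10, 16]
Visit 13; enqueue 20 → queue [1, 14, 2, 10, 16, 20]
Visit 1; enqueue 9, 17 → queue [14, 2, 10, 16, 20, 9, 17]
Visit 14; enqueue 6, 15, 21 → queue [2, 10, 16, 20, 9, 17, 6, 15, 21]
Visit 2 → queue [10, 16, 20, 9, 17, 6, 15, 21]
Visit 10; enqueue 19 → queue [16, 20, 9, 17, 6, 15, 21, 19]
Visit 16 → queue [20, 9, 17, 6, 15, 21, 19]
Visit 20; enqueue 3, 11 → queue [9, 17, 6, 15, 21, 19, 3, 11]
Visit 9 → queue [17, 6, 15, 21, 19, 3, 11]
Visit 17 → queue [6, 15, 21, 19, 3, 11]
Visit 6 → queue [15, 21, 19, 3, 11]
Visit 15 → queue [21, 19, 3, 11]
Visit 21 → queue [19, 3, 11]
Visit 19 → queue [3, 11]
Visit 3; enqueue 18 → queue [11, 18]
Visit 11; enqueue 8 → queue [18, 8]
Visit 18 → queue [8]
Visit 8 → queue []

Visit order: 12, 4, 5, 7, 13, 1, 14, 2, 10, 16, 20, 9, 17, 6, 15, 21, 19, 3, 11, 18, 8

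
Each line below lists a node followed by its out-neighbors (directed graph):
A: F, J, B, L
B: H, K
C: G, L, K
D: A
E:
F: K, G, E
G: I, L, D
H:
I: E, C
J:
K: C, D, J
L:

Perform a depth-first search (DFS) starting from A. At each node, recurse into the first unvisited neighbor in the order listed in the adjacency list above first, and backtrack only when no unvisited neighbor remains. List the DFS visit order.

Visit A
A → F
F → K
K → C
C → G
G → I
I → E
G → L
G → D
K → J
A → B
B → H

A → F → K → C → G → I → E → L → D → J → B → H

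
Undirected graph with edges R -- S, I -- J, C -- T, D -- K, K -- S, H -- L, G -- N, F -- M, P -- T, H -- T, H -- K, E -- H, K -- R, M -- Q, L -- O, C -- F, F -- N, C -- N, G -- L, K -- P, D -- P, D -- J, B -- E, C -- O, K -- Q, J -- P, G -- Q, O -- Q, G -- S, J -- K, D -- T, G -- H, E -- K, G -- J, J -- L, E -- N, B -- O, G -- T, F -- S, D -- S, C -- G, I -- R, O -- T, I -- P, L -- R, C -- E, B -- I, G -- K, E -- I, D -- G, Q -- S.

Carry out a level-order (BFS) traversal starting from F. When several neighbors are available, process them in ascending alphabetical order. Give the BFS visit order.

F C M N S E G O T Q D K R B H I J L P

Visit F; enqueue C, M, N, S → queue [C, M, N, S]
Visit C; enqueue E, G, O, T → queue [M, N, S, E, G, O, T]
Visit M; enqueue Q → queue [N, S, E, G, O, T, Q]
Visit N → queue [S, E, G, O, T, Q]
Visit S; enqueue D, K, R → queue [E, G, O, T, Q, D, K, R]
Visit E; enqueue B, H, I → queue [G, O, T, Q, D, K, R, B, H, I]
Visit G; enqueue J, L → queue [O, T, Q, D, K, R, B, H, I, J, L]
Visit O → queue [T, Q, D, K, R, B, H, I, J, L]
Visit T; enqueue P → queue [Q, D, K, R, B, H, I, J, L, P]
Visit Q → queue [D, K, R, B, H, I, J, L, P]
Visit D → queue [K, R, B, H, I, J, L, P]
Visit K → queue [R, B, H, I, J, L, P]
Visit R → queue [B, H, I, J, L, P]
Visit B → queue [H, I, J, L, P]
Visit H → queue [I, J, L, P]
Visit I → queue [J, L, P]
Visit J → queue [L, P]
Visit L → queue [P]
Visit P → queue []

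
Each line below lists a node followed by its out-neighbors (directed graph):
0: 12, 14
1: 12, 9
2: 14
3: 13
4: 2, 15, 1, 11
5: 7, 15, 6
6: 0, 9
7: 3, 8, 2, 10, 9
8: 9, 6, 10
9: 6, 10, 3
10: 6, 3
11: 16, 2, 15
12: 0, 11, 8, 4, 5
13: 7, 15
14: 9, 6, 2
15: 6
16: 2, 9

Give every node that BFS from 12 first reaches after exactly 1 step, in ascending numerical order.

0, 4, 5, 8, 11

Level 0: 12
Level 1: 0, 4, 5, 8, 11
Level 2: 1, 2, 6, 7, 9, 10, 14, 15, 16
Level 3: 3
Level 4: 13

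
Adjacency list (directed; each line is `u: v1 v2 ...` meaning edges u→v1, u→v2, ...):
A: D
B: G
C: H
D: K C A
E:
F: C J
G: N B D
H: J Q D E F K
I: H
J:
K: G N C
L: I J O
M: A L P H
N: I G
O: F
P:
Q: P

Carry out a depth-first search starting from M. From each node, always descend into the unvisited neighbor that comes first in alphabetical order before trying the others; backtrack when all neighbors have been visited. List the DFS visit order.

M A D C H E F J K G B N I Q P L O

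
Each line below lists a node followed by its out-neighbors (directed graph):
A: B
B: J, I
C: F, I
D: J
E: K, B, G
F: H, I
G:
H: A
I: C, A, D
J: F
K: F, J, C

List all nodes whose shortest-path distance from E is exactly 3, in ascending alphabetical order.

Level 0: E
Level 1: B, G, K
Level 2: C, F, I, J
Level 3: A, D, H

A, D, H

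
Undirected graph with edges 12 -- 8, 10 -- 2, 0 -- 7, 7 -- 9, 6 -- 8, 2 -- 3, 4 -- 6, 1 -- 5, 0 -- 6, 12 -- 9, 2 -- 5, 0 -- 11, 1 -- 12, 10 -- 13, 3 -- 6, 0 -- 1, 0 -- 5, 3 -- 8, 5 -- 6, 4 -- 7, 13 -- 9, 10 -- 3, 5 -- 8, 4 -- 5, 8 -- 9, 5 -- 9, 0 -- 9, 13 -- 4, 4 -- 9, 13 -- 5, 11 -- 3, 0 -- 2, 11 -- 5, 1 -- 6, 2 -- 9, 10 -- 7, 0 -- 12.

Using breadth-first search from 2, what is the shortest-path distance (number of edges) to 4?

2

Level 0: 2
Level 1: 0, 3, 5, 9, 10
Level 2: 1, 4, 6, 7, 8, 11, 12, 13
4 first appears at level 2.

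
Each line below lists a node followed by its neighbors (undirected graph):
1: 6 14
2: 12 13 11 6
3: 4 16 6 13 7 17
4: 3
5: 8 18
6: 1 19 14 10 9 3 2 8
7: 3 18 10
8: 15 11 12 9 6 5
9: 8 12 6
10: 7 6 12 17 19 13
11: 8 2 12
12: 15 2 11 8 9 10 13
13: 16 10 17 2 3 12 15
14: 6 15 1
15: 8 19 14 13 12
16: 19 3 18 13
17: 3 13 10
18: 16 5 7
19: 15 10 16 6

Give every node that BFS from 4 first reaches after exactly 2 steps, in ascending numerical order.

Level 0: 4
Level 1: 3
Level 2: 6, 7, 13, 16, 17
Level 3: 1, 2, 8, 9, 10, 12, 14, 15, 18, 19
Level 4: 5, 11

6, 7, 13, 16, 17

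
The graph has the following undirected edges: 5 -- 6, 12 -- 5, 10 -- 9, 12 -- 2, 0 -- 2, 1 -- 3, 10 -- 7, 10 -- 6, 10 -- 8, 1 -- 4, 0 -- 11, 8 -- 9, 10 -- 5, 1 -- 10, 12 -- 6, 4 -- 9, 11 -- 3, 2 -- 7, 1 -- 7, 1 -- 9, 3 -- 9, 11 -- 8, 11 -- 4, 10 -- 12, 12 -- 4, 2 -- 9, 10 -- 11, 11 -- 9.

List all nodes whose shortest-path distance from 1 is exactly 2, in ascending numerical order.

2, 5, 6, 8, 11, 12

Level 0: 1
Level 1: 3, 4, 7, 9, 10
Level 2: 2, 5, 6, 8, 11, 12
Level 3: 0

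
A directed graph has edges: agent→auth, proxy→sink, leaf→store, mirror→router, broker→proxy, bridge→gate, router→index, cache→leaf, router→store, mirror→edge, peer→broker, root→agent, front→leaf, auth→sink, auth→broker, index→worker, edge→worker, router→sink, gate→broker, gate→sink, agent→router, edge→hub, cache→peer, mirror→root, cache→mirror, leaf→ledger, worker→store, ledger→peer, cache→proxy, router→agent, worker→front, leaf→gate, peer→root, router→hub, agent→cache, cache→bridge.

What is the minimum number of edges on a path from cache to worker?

3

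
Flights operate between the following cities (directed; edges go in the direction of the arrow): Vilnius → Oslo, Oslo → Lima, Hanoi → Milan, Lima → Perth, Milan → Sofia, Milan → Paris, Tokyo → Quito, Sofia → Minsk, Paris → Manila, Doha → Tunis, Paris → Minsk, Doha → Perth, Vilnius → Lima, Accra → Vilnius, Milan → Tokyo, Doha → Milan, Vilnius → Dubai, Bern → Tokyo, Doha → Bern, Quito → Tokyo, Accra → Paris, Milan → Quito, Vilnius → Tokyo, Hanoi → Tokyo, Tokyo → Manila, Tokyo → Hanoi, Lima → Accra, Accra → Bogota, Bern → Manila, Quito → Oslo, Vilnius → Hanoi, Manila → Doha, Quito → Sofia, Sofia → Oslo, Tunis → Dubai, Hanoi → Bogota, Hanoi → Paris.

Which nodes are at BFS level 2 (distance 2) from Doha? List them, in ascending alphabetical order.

Level 0: Doha
Level 1: Bern, Milan, Perth, Tunis
Level 2: Dubai, Manila, Paris, Quito, Sofia, Tokyo
Level 3: Hanoi, Minsk, Oslo
Level 4: Bogota, Lima
Level 5: Accra
Level 6: Vilnius

Dubai, Manila, Paris, Quito, Sofia, Tokyo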